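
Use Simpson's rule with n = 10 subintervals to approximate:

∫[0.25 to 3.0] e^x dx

f(x) = e^x
a = 0.25, b = 3.0, n = 10
h = (b - a)/n = 0.275000

Simpson's rule: (h/3)[f(x₀) + 4f(x₁) + 2f(x₂) + ... + f(xₙ)]

x_0 = 0.2500, f(x_0) = 1.284025, coefficient = 1
x_1 = 0.5250, f(x_1) = 1.690459, coefficient = 4
x_2 = 0.8000, f(x_2) = 2.225541, coefficient = 2
x_3 = 1.0750, f(x_3) = 2.929993, coefficient = 4
x_4 = 1.3500, f(x_4) = 3.857426, coefficient = 2
x_5 = 1.6250, f(x_5) = 5.078419, coefficient = 4
x_6 = 1.9000, f(x_6) = 6.685894, coefficient = 2
x_7 = 2.1750, f(x_7) = 8.802185, coefficient = 4
x_8 = 2.4500, f(x_8) = 11.588347, coefficient = 2
x_9 = 2.7250, f(x_9) = 15.256414, coefficient = 4
x_10 = 3.0000, f(x_10) = 20.085537, coefficient = 1

I ≈ (0.275000/3) × 205.113857 = 18.802104
Exact value: 18.801512
Error: 0.000592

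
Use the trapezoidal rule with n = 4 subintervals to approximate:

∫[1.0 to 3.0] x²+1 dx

f(x) = x²+1
a = 1.0, b = 3.0, n = 4
h = (b - a)/n = 0.500000

Trapezoidal rule: (h/2)[f(x₀) + 2f(x₁) + 2f(x₂) + ... + f(xₙ)]

x_0 = 1.0000, f(x_0) = 2.000000, coefficient = 1
x_1 = 1.5000, f(x_1) = 3.250000, coefficient = 2
x_2 = 2.0000, f(x_2) = 5.000000, coefficient = 2
x_3 = 2.5000, f(x_3) = 7.250000, coefficient = 2
x_4 = 3.0000, f(x_4) = 10.000000, coefficient = 1

I ≈ (0.500000/2) × 43.000000 = 10.750000
Exact value: 10.666667
Error: 0.083333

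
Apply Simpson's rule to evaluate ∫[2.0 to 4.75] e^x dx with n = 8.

f(x) = e^x
a = 2.0, b = 4.75, n = 8
h = (b - a)/n = 0.343750

Simpson's rule: (h/3)[f(x₀) + 4f(x₁) + 2f(x₂) + ... + f(xₙ)]

x_0 = 2.0000, f(x_0) = 7.389056, coefficient = 1
x_1 = 2.3438, f(x_1) = 10.420239, coefficient = 4
x_2 = 2.6875, f(x_2) = 14.694893, coefficient = 2
x_3 = 3.0312, f(x_3) = 20.723120, coefficient = 4
x_4 = 3.3750, f(x_4) = 29.224284, coefficient = 2
x_5 = 3.7188, f(x_5) = 41.212846, coefficient = 4
x_6 = 4.0625, f(x_6) = 58.119428, coefficient = 2
x_7 = 4.4062, f(x_7) = 81.961531, coefficient = 4
x_8 = 4.7500, f(x_8) = 115.584285, coefficient = 1

I ≈ (0.343750/3) × 944.321495 = 108.203505
Exact value: 108.195228
Error: 0.008276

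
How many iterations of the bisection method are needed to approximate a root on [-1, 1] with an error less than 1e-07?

We need (b-a)/2^n ≤ 1e-07
(1 - (-1))/2^n ≤ 1e-07
2/2^n ≤ 1e-07
2^n ≥ 20000000
n ≥ log₂(20000000) = 24.25
n ≥ 25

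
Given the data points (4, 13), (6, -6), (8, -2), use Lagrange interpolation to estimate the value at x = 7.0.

Lagrange interpolation formula:
P(x) = Σ yᵢ × Lᵢ(x)
where Lᵢ(x) = Π_{j≠i} (x - xⱼ)/(xᵢ - xⱼ)

L_0(7.0) = (7.0 - 6)/(4 - 6) × (7.0 - 8)/(4 - 8) = -0.125000
L_1(7.0) = (7.0 - 4)/(6 - 4) × (7.0 - 8)/(6 - 8) = 0.750000
L_2(7.0) = (7.0 - 4)/(8 - 4) × (7.0 - 6)/(8 - 6) = 0.375000

P(7.0) = 13×L_0(7.0) + (-6)×L_1(7.0) + (-2)×L_2(7.0)
P(7.0) = -6.875000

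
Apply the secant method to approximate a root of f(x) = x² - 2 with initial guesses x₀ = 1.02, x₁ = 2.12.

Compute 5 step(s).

f(x) = x² - 2
x₀ = 1.02, x₁ = 2.12

Secant formula: x_{n+1} = x_n - f(x_n)(x_n - x_{n-1})/(f(x_n) - f(x_{n-1}))

Iteration 1:
  f(1.020000) = -0.959600
  f(2.120000) = 2.494400
  x_2 = 2.120000 - 2.494400×(2.120000 - 1.020000)/(2.494400 - (-0.959600))
       = 1.325605
Iteration 2:
  f(2.120000) = 2.494400
  f(1.325605) = -0.242771
  x_3 = 1.325605 - (-0.242771)×(1.325605 - 2.120000)/(-0.242771 - 2.494400)
       = 1.396063
Iteration 3:
  f(1.325605) = -0.242771
  f(1.396063) = -0.051007
  x_4 = 1.396063 - (-0.051007)×(1.396063 - 1.325605)/(-0.051007 - (-0.242771))
       = 1.414804
Iteration 4:
  f(1.396063) = -0.051007
  f(1.414804) = 0.001672
  x_5 = 1.414804 - 0.001672×(1.414804 - 1.396063)/(0.001672 - (-0.051007))
       = 1.414210
Iteration 5:
  f(1.414804) = 0.001672
  f(1.414210) = -0.000011
  x_6 = 1.414210 - (-0.000011)×(1.414210 - 1.414804)/(-0.000011 - 0.001672)
       = 1.414214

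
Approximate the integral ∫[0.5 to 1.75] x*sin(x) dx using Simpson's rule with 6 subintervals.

f(x) = x*sin(x)
a = 0.5, b = 1.75, n = 6
h = (b - a)/n = 0.208333

Simpson's rule: (h/3)[f(x₀) + 4f(x₁) + 2f(x₂) + ... + f(xₙ)]

x_0 = 0.5000, f(x_0) = 0.239713, coefficient = 1
x_1 = 0.7083, f(x_1) = 0.460820, coefficient = 4
x_2 = 0.9167, f(x_2) = 0.727446, coefficient = 2
x_3 = 1.1250, f(x_3) = 1.015051, coefficient = 4
x_4 = 1.3333, f(x_4) = 1.295917, coefficient = 2
x_5 = 1.5417, f(x_5) = 1.541013, coefficient = 4
x_6 = 1.7500, f(x_6) = 1.721975, coefficient = 1

I ≈ (0.208333/3) × 18.075949 = 1.255274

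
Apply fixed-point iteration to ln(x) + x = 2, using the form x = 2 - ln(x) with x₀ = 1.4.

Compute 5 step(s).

Equation: ln(x) + x = 2
Fixed-point form: x = 2 - ln(x)
x₀ = 1.4

x_1 = g(1.400000) = 1.663528
x_2 = g(1.663528) = 1.491059
x_3 = g(1.491059) = 1.600513
x_4 = g(1.600513) = 1.529676
x_5 = g(1.529676) = 1.574944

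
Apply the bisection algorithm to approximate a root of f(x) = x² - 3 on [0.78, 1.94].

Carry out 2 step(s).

f(x) = x² - 3
Initial interval: [0.78, 1.94]

Iteration 1:
  c_1 = (0.780000 + 1.940000)/2 = 1.360000
  f(c_1) = f(1.360000) = -1.150400
  f(a) × f(c) ≥ 0, new interval: [1.360000, 1.940000]
Iteration 2:
  c_2 = (1.360000 + 1.940000)/2 = 1.650000
  f(c_2) = f(1.650000) = -0.277500
  f(a) × f(c) ≥ 0, new interval: [1.650000, 1.940000]

After 2 iteration(s), the approximation is c_2 = 1.650000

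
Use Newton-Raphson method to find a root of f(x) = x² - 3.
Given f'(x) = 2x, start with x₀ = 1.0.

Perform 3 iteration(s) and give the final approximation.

f(x) = x² - 3
f'(x) = 2x
x₀ = 1.0

Newton-Raphson formula: x_{n+1} = x_n - f(x_n)/f'(x_n)

Iteration 1:
  f(1.000000) = -2.000000
  f'(1.000000) = 2.000000
  x_1 = 1.000000 - (-2.000000)/2.000000 = 2.000000
Iteration 2:
  f(2.000000) = 1.000000
  f'(2.000000) = 4.000000
  x_2 = 2.000000 - 1.000000/4.000000 = 1.750000
Iteration 3:
  f(1.750000) = 0.062500
  f'(1.750000) = 3.500000
  x_3 = 1.750000 - 0.062500/3.500000 = 1.732143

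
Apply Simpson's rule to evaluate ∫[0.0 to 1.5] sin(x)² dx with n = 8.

f(x) = sin(x)²
a = 0.0, b = 1.5, n = 8
h = (b - a)/n = 0.187500

Simpson's rule: (h/3)[f(x₀) + 4f(x₁) + 2f(x₂) + ... + f(xₙ)]

x_0 = 0.0000, f(x_0) = 0.000000, coefficient = 1
x_1 = 0.1875, f(x_1) = 0.034746, coefficient = 4
x_2 = 0.3750, f(x_2) = 0.134156, coefficient = 2
x_3 = 0.5625, f(x_3) = 0.284412, coefficient = 4
x_4 = 0.7500, f(x_4) = 0.464631, coefficient = 2
x_5 = 0.9375, f(x_5) = 0.649767, coefficient = 4
x_6 = 1.1250, f(x_6) = 0.814087, coefficient = 2
x_7 = 1.3125, f(x_7) = 0.934754, coefficient = 4
x_8 = 1.5000, f(x_8) = 0.994996, coefficient = 1

I ≈ (0.187500/3) × 11.435457 = 0.714716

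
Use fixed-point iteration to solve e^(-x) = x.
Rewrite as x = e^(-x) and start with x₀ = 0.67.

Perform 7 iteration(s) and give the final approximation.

Equation: e^(-x) = x
Fixed-point form: x = e^(-x)
x₀ = 0.67

x_1 = g(0.670000) = 0.511709
x_2 = g(0.511709) = 0.599470
x_3 = g(0.599470) = 0.549102
x_4 = g(0.549102) = 0.577468
x_5 = g(0.577468) = 0.561318
x_6 = g(0.561318) = 0.570457
x_7 = g(0.570457) = 0.565267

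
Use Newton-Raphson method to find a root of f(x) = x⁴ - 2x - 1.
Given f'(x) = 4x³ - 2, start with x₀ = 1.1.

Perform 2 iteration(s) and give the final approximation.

f(x) = x⁴ - 2x - 1
f'(x) = 4x³ - 2
x₀ = 1.1

Newton-Raphson formula: x_{n+1} = x_n - f(x_n)/f'(x_n)

Iteration 1:
  f(1.100000) = -1.735900
  f'(1.100000) = 3.324000
  x_1 = 1.100000 - (-1.735900)/3.324000 = 1.622232
Iteration 2:
  f(1.622232) = 2.681051
  f'(1.622232) = 15.076509
  x_2 = 1.622232 - 2.681051/15.076509 = 1.444403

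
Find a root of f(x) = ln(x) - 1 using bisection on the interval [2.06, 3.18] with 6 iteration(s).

f(x) = ln(x) - 1
Initial interval: [2.06, 3.18]

Iteration 1:
  c_1 = (2.060000 + 3.180000)/2 = 2.620000
  f(c_1) = f(2.620000) = -0.036826
  f(a) × f(c) ≥ 0, new interval: [2.620000, 3.180000]
Iteration 2:
  c_2 = (2.620000 + 3.180000)/2 = 2.900000
  f(c_2) = f(2.900000) = 0.064711
  f(a) × f(c) < 0, new interval: [2.620000, 2.900000]
Iteration 3:
  c_3 = (2.620000 + 2.900000)/2 = 2.760000
  f(c_3) = f(2.760000) = 0.015231
  f(a) × f(c) < 0, new interval: [2.620000, 2.760000]
Iteration 4:
  c_4 = (2.620000 + 2.760000)/2 = 2.690000
  f(c_4) = f(2.690000) = -0.010459
  f(a) × f(c) ≥ 0, new interval: [2.690000, 2.760000]
Iteration 5:
  c_5 = (2.690000 + 2.760000)/2 = 2.725000
  f(c_5) = f(2.725000) = 0.002468
  f(a) × f(c) < 0, new interval: [2.690000, 2.725000]
Iteration 6:
  c_6 = (2.690000 + 2.725000)/2 = 2.707500
  f(c_6) = f(2.707500) = -0.003974
  f(a) × f(c) ≥ 0, new interval: [2.707500, 2.725000]

After 6 iteration(s), the approximation is c_6 = 2.707500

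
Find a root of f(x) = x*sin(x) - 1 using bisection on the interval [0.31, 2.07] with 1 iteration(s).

f(x) = x*sin(x) - 1
Initial interval: [0.31, 2.07]

Iteration 1:
  c_1 = (0.310000 + 2.070000)/2 = 1.190000
  f(c_1) = f(1.190000) = 0.104759
  f(a) × f(c) < 0, new interval: [0.310000, 1.190000]

After 1 iteration(s), the approximation is c_1 = 1.190000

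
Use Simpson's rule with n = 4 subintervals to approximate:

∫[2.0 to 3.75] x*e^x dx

f(x) = x*e^x
a = 2.0, b = 3.75, n = 4
h = (b - a)/n = 0.437500

Simpson's rule: (h/3)[f(x₀) + 4f(x₁) + 2f(x₂) + ... + f(xₙ)]

x_0 = 2.0000, f(x_0) = 14.778112, coefficient = 1
x_1 = 2.4375, f(x_1) = 27.895710, coefficient = 4
x_2 = 2.8750, f(x_2) = 50.960594, coefficient = 2
x_3 = 3.3125, f(x_3) = 90.940295, coefficient = 4
x_4 = 3.7500, f(x_4) = 159.454058, coefficient = 1

I ≈ (0.437500/3) × 751.497379 = 109.593368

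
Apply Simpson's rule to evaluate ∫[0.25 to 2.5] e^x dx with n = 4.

f(x) = e^x
a = 0.25, b = 2.5, n = 4
h = (b - a)/n = 0.562500

Simpson's rule: (h/3)[f(x₀) + 4f(x₁) + 2f(x₂) + ... + f(xₙ)]

x_0 = 0.2500, f(x_0) = 1.284025, coefficient = 1
x_1 = 0.8125, f(x_1) = 2.253535, coefficient = 4
x_2 = 1.3750, f(x_2) = 3.955077, coefficient = 2
x_3 = 1.9375, f(x_3) = 6.941376, coefficient = 4
x_4 = 2.5000, f(x_4) = 12.182494, coefficient = 1

I ≈ (0.562500/3) × 58.156315 = 10.904309
Exact value: 10.898469
Error: 0.005841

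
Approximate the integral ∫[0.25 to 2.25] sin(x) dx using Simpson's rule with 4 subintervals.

f(x) = sin(x)
a = 0.25, b = 2.25, n = 4
h = (b - a)/n = 0.500000

Simpson's rule: (h/3)[f(x₀) + 4f(x₁) + 2f(x₂) + ... + f(xₙ)]

x_0 = 0.2500, f(x_0) = 0.247404, coefficient = 1
x_1 = 0.7500, f(x_1) = 0.681639, coefficient = 4
x_2 = 1.2500, f(x_2) = 0.948985, coefficient = 2
x_3 = 1.7500, f(x_3) = 0.983986, coefficient = 4
x_4 = 2.2500, f(x_4) = 0.778073, coefficient = 1

I ≈ (0.500000/3) × 9.585945 = 1.597658
Exact value: 1.597086
Error: 0.000571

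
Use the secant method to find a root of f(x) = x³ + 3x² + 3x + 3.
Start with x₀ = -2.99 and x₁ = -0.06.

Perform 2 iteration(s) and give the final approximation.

f(x) = x³ + 3x² + 3x + 3
x₀ = -2.99, x₁ = -0.06

Secant formula: x_{n+1} = x_n - f(x_n)(x_n - x_{n-1})/(f(x_n) - f(x_{n-1}))

Iteration 1:
  f(-2.990000) = -5.880599
  f(-0.060000) = 2.830584
  x_2 = -0.060000 - 2.830584×(-0.060000 - (-2.990000))/(2.830584 - (-5.880599))
       = -1.012065
Iteration 2:
  f(-0.060000) = 2.830584
  f(-1.012065) = 1.999998
  x_3 = -1.012065 - 1.999998×(-1.012065 - (-0.060000))/(1.999998 - 2.830584)
       = -3.304577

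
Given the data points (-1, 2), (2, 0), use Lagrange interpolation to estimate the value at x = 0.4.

Lagrange interpolation formula:
P(x) = Σ yᵢ × Lᵢ(x)
where Lᵢ(x) = Π_{j≠i} (x - xⱼ)/(xᵢ - xⱼ)

L_0(0.4) = (0.4 - 2)/(-1 - 2) = 0.533333
L_1(0.4) = (0.4 - (-1))/(2 - (-1)) = 0.466667

P(0.4) = 2×L_0(0.4) + 0×L_1(0.4)
P(0.4) = 1.066667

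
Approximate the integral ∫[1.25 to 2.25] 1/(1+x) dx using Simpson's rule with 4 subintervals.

f(x) = 1/(1+x)
a = 1.25, b = 2.25, n = 4
h = (b - a)/n = 0.250000

Simpson's rule: (h/3)[f(x₀) + 4f(x₁) + 2f(x₂) + ... + f(xₙ)]

x_0 = 1.2500, f(x_0) = 0.444444, coefficient = 1
x_1 = 1.5000, f(x_1) = 0.400000, coefficient = 4
x_2 = 1.7500, f(x_2) = 0.363636, coefficient = 2
x_3 = 2.0000, f(x_3) = 0.333333, coefficient = 4
x_4 = 2.2500, f(x_4) = 0.307692, coefficient = 1

I ≈ (0.250000/3) × 4.412743 = 0.367729
Exact value: 0.367725
Error: 0.000004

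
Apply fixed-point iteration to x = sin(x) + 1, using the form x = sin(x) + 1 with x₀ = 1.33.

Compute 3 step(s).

Equation: x = sin(x) + 1
Fixed-point form: x = sin(x) + 1
x₀ = 1.33

x_1 = g(1.330000) = 1.971148
x_2 = g(1.971148) = 1.920924
x_3 = g(1.920924) = 1.939329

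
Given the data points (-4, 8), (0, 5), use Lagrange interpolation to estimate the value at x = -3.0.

Lagrange interpolation formula:
P(x) = Σ yᵢ × Lᵢ(x)
where Lᵢ(x) = Π_{j≠i} (x - xⱼ)/(xᵢ - xⱼ)

L_0(-3.0) = (-3.0 - 0)/(-4 - 0) = 0.750000
L_1(-3.0) = (-3.0 - (-4))/(0 - (-4)) = 0.250000

P(-3.0) = 8×L_0(-3.0) + 5×L_1(-3.0)
P(-3.0) = 7.250000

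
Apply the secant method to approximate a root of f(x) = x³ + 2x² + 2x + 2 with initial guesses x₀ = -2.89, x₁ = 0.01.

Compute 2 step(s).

f(x) = x³ + 2x² + 2x + 2
x₀ = -2.89, x₁ = 0.01

Secant formula: x_{n+1} = x_n - f(x_n)(x_n - x_{n-1})/(f(x_n) - f(x_{n-1}))

Iteration 1:
  f(-2.890000) = -11.213369
  f(0.010000) = 2.020201
  x_2 = 0.010000 - 2.020201×(0.010000 - (-2.890000))/(2.020201 - (-11.213369))
       = -0.432706
Iteration 2:
  f(0.010000) = 2.020201
  f(-0.432706) = 1.428039
  x_3 = -0.432706 - 1.428039×(-0.432706 - 0.010000)/(1.428039 - 2.020201)
       = -1.500323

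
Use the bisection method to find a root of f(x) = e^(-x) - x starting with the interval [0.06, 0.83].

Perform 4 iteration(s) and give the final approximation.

f(x) = e^(-x) - x
Initial interval: [0.06, 0.83]

Iteration 1:
  c_1 = (0.060000 + 0.830000)/2 = 0.445000
  f(c_1) = f(0.445000) = 0.195824
  f(a) × f(c) ≥ 0, new interval: [0.445000, 0.830000]
Iteration 2:
  c_2 = (0.445000 + 0.830000)/2 = 0.637500
  f(c_2) = f(0.637500) = -0.108888
  f(a) × f(c) < 0, new interval: [0.445000, 0.637500]
Iteration 3:
  c_3 = (0.445000 + 0.637500)/2 = 0.541250
  f(c_3) = f(0.541250) = 0.040770
  f(a) × f(c) ≥ 0, new interval: [0.541250, 0.637500]
Iteration 4:
  c_4 = (0.541250 + 0.637500)/2 = 0.589375
  f(c_4) = f(0.589375) = -0.034701
  f(a) × f(c) < 0, new interval: [0.541250, 0.589375]

After 4 iteration(s), the approximation is c_4 = 0.589375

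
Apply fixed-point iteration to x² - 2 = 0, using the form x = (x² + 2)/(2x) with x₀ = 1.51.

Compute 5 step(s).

Equation: x² - 2 = 0
Fixed-point form: x = (x² + 2)/(2x)
x₀ = 1.51

x_1 = g(1.510000) = 1.417252
x_2 = g(1.417252) = 1.414217
x_3 = g(1.414217) = 1.414214
x_4 = g(1.414214) = 1.414214
x_5 = g(1.414214) = 1.414214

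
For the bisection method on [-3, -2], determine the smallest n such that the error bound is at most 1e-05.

We need (b-a)/2^n ≤ 1e-05
(-2 - (-3))/2^n ≤ 1e-05
1/2^n ≤ 1e-05
2^n ≥ 100000
n ≥ log₂(100000) = 16.61
n ≥ 17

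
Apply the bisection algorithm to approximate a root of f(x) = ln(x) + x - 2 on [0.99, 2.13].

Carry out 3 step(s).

f(x) = ln(x) + x - 2
Initial interval: [0.99, 2.13]

Iteration 1:
  c_1 = (0.990000 + 2.130000)/2 = 1.560000
  f(c_1) = f(1.560000) = 0.004686
  f(a) × f(c) < 0, new interval: [0.990000, 1.560000]
Iteration 2:
  c_2 = (0.990000 + 1.560000)/2 = 1.275000
  f(c_2) = f(1.275000) = -0.482054
  f(a) × f(c) ≥ 0, new interval: [1.275000, 1.560000]
Iteration 3:
  c_3 = (1.275000 + 1.560000)/2 = 1.417500
  f(c_3) = f(1.417500) = -0.233605
  f(a) × f(c) ≥ 0, new interval: [1.417500, 1.560000]

After 3 iteration(s), the approximation is c_3 = 1.417500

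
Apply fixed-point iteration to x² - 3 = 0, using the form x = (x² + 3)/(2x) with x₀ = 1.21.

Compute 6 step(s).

Equation: x² - 3 = 0
Fixed-point form: x = (x² + 3)/(2x)
x₀ = 1.21

x_1 = g(1.210000) = 1.844669
x_2 = g(1.844669) = 1.735489
x_3 = g(1.735489) = 1.732054
x_4 = g(1.732054) = 1.732051
x_5 = g(1.732051) = 1.732051
x_6 = g(1.732051) = 1.732051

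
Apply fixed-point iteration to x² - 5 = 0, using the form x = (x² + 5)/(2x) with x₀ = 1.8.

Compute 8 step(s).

Equation: x² - 5 = 0
Fixed-point form: x = (x² + 5)/(2x)
x₀ = 1.8

x_1 = g(1.800000) = 2.288889
x_2 = g(2.288889) = 2.236677
x_3 = g(2.236677) = 2.236068
x_4 = g(2.236068) = 2.236068
x_5 = g(2.236068) = 2.236068
x_6 = g(2.236068) = 2.236068
x_7 = g(2.236068) = 2.236068
x_8 = g(2.236068) = 2.236068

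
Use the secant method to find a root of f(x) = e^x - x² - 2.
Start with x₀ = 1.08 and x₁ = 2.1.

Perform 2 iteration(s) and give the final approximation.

f(x) = e^x - x² - 2
x₀ = 1.08, x₁ = 2.1

Secant formula: x_{n+1} = x_n - f(x_n)(x_n - x_{n-1})/(f(x_n) - f(x_{n-1}))

Iteration 1:
  f(1.080000) = -0.221720
  f(2.100000) = 1.756170
  x_2 = 2.100000 - 1.756170×(2.100000 - 1.080000)/(1.756170 - (-0.221720))
       = 1.194341
Iteration 2:
  f(2.100000) = 1.756170
  f(1.194341) = -0.125069
  x_3 = 1.194341 - (-0.125069)×(1.194341 - 2.100000)/(-0.125069 - 1.756170)
       = 1.254551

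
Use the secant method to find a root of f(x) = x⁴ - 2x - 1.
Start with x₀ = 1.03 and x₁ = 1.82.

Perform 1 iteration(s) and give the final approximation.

f(x) = x⁴ - 2x - 1
x₀ = 1.03, x₁ = 1.82

Secant formula: x_{n+1} = x_n - f(x_n)(x_n - x_{n-1})/(f(x_n) - f(x_{n-1}))

Iteration 1:
  f(1.030000) = -1.934491
  f(1.820000) = 6.331994
  x_2 = 1.820000 - 6.331994×(1.820000 - 1.030000)/(6.331994 - (-1.934491))
       = 1.214873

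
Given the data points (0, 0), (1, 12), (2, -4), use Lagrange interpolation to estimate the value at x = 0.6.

Lagrange interpolation formula:
P(x) = Σ yᵢ × Lᵢ(x)
where Lᵢ(x) = Π_{j≠i} (x - xⱼ)/(xᵢ - xⱼ)

L_0(0.6) = (0.6 - 1)/(0 - 1) × (0.6 - 2)/(0 - 2) = 0.280000
L_1(0.6) = (0.6 - 0)/(1 - 0) × (0.6 - 2)/(1 - 2) = 0.840000
L_2(0.6) = (0.6 - 0)/(2 - 0) × (0.6 - 1)/(2 - 1) = -0.120000

P(0.6) = 0×L_0(0.6) + 12×L_1(0.6) + (-4)×L_2(0.6)
P(0.6) = 10.560000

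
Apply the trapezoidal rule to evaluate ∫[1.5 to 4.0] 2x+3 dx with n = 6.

f(x) = 2x+3
a = 1.5, b = 4.0, n = 6
h = (b - a)/n = 0.416667

Trapezoidal rule: (h/2)[f(x₀) + 2f(x₁) + 2f(x₂) + ... + f(xₙ)]

x_0 = 1.5000, f(x_0) = 6.000000, coefficient = 1
x_1 = 1.9167, f(x_1) = 6.833333, coefficient = 2
x_2 = 2.3333, f(x_2) = 7.666667, coefficient = 2
x_3 = 2.7500, f(x_3) = 8.500000, coefficient = 2
x_4 = 3.1667, f(x_4) = 9.333333, coefficient = 2
x_5 = 3.5833, f(x_5) = 10.166667, coefficient = 2
x_6 = 4.0000, f(x_6) = 11.000000, coefficient = 1

I ≈ (0.416667/2) × 102.000000 = 21.250000
Exact value: 21.250000
Error: 0.000000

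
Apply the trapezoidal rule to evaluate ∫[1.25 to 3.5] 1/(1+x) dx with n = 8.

f(x) = 1/(1+x)
a = 1.25, b = 3.5, n = 8
h = (b - a)/n = 0.281250

Trapezoidal rule: (h/2)[f(x₀) + 2f(x₁) + 2f(x₂) + ... + f(xₙ)]

x_0 = 1.2500, f(x_0) = 0.444444, coefficient = 1
x_1 = 1.5312, f(x_1) = 0.395062, coefficient = 2
x_2 = 1.8125, f(x_2) = 0.355556, coefficient = 2
x_3 = 2.0938, f(x_3) = 0.323232, coefficient = 2
x_4 = 2.3750, f(x_4) = 0.296296, coefficient = 2
x_5 = 2.6562, f(x_5) = 0.273504, coefficient = 2
x_6 = 2.9375, f(x_6) = 0.253968, coefficient = 2
x_7 = 3.2188, f(x_7) = 0.237037, coefficient = 2
x_8 = 3.5000, f(x_8) = 0.222222, coefficient = 1

I ≈ (0.281250/2) × 4.935978 = 0.694122
Exact value: 0.693147
Error: 0.000975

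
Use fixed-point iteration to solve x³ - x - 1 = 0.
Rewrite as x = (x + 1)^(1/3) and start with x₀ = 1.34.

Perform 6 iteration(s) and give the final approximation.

Equation: x³ - x - 1 = 0
Fixed-point form: x = (x + 1)^(1/3)
x₀ = 1.34

x_1 = g(1.340000) = 1.327614
x_2 = g(1.327614) = 1.325268
x_3 = g(1.325268) = 1.324822
x_4 = g(1.324822) = 1.324738
x_5 = g(1.324738) = 1.324722
x_6 = g(1.324722) = 1.324719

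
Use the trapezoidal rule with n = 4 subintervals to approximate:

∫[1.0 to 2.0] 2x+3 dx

f(x) = 2x+3
a = 1.0, b = 2.0, n = 4
h = (b - a)/n = 0.250000

Trapezoidal rule: (h/2)[f(x₀) + 2f(x₁) + 2f(x₂) + ... + f(xₙ)]

x_0 = 1.0000, f(x_0) = 5.000000, coefficient = 1
x_1 = 1.2500, f(x_1) = 5.500000, coefficient = 2
x_2 = 1.5000, f(x_2) = 6.000000, coefficient = 2
x_3 = 1.7500, f(x_3) = 6.500000, coefficient = 2
x_4 = 2.0000, f(x_4) = 7.000000, coefficient = 1

I ≈ (0.250000/2) × 48.000000 = 6.000000
Exact value: 6.000000
Error: 0.000000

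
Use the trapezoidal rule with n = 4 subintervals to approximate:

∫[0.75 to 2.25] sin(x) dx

f(x) = sin(x)
a = 0.75, b = 2.25, n = 4
h = (b - a)/n = 0.375000

Trapezoidal rule: (h/2)[f(x₀) + 2f(x₁) + 2f(x₂) + ... + f(xₙ)]

x_0 = 0.7500, f(x_0) = 0.681639, coefficient = 1
x_1 = 1.1250, f(x_1) = 0.902268, coefficient = 2
x_2 = 1.5000, f(x_2) = 0.997495, coefficient = 2
x_3 = 1.8750, f(x_3) = 0.954086, coefficient = 2
x_4 = 2.2500, f(x_4) = 0.778073, coefficient = 1

I ≈ (0.375000/2) × 7.167409 = 1.343889
Exact value: 1.359862
Error: 0.015973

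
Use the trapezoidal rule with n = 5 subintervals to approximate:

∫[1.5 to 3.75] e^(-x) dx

f(x) = e^(-x)
a = 1.5, b = 3.75, n = 5
h = (b - a)/n = 0.450000

Trapezoidal rule: (h/2)[f(x₀) + 2f(x₁) + 2f(x₂) + ... + f(xₙ)]

x_0 = 1.5000, f(x_0) = 0.223130, coefficient = 1
x_1 = 1.9500, f(x_1) = 0.142274, coefficient = 2
x_2 = 2.4000, f(x_2) = 0.090718, coefficient = 2
x_3 = 2.8500, f(x_3) = 0.057844, coefficient = 2
x_4 = 3.3000, f(x_4) = 0.036883, coefficient = 2
x_5 = 3.7500, f(x_5) = 0.023518, coefficient = 1

I ≈ (0.450000/2) × 0.902087 = 0.202970
Exact value: 0.199612
Error: 0.003357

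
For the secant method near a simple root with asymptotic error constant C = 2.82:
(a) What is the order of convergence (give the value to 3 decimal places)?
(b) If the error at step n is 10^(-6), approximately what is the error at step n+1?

(a) Secant method has superlinear convergence with order φ = (1+√5)/2 ≈ 1.618.
    This means |e_{n+1}| ≈ C|e_n|^1.618.

(b) With |e_n| = 10^(-6) and C = 2.82:
    |e_{n+1}| ≈ 2.82 × (10^(-6))^1.618 = 2.82 × 10^(-9.71)

(a) ≈ 1.618 (golden ratio); (b) |e_{n+1}| ≈ 5.521e-10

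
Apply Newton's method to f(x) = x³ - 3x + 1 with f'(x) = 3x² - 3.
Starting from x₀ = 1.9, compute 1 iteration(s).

f(x) = x³ - 3x + 1
f'(x) = 3x² - 3
x₀ = 1.9

Newton-Raphson formula: x_{n+1} = x_n - f(x_n)/f'(x_n)

Iteration 1:
  f(1.900000) = 2.159000
  f'(1.900000) = 7.830000
  x_1 = 1.900000 - 2.159000/7.830000 = 1.624266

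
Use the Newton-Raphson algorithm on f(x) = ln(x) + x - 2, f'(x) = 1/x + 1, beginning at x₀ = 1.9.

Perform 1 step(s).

f(x) = ln(x) + x - 2
f'(x) = 1/x + 1
x₀ = 1.9

Newton-Raphson formula: x_{n+1} = x_n - f(x_n)/f'(x_n)

Iteration 1:
  f(1.900000) = 0.541854
  f'(1.900000) = 1.526316
  x_1 = 1.900000 - 0.541854/1.526316 = 1.544992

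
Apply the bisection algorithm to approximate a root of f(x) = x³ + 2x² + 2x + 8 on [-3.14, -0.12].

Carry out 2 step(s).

f(x) = x³ + 2x² + 2x + 8
Initial interval: [-3.14, -0.12]

Iteration 1:
  c_1 = (-3.140000 + (-0.120000))/2 = -1.630000
  f(c_1) = f(-1.630000) = 5.723053
  f(a) × f(c) < 0, new interval: [-3.140000, -1.630000]
Iteration 2:
  c_2 = (-3.140000 + (-1.630000))/2 = -2.385000
  f(c_2) = f(-2.385000) = 1.040033
  f(a) × f(c) < 0, new interval: [-3.140000, -2.385000]

After 2 iteration(s), the approximation is c_2 = -2.385000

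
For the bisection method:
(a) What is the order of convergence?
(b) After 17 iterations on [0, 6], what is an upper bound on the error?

(a) Bisection has linear (order 1) convergence; the error is halved each step.

(b) Error bound = (b-a)/2^n = (6 - 0)/2^{17}
    = 6/2^{17}

(a) 1 (linear); (b) error ≤ 4.58e-05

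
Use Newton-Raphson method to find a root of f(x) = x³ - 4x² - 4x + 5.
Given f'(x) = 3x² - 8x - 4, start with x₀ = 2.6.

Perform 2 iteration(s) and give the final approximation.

f(x) = x³ - 4x² - 4x + 5
f'(x) = 3x² - 8x - 4
x₀ = 2.6

Newton-Raphson formula: x_{n+1} = x_n - f(x_n)/f'(x_n)

Iteration 1:
  f(2.600000) = -14.864000
  f'(2.600000) = -4.520000
  x_1 = 2.600000 - (-14.864000)/(-4.520000) = -0.688496
Iteration 2:
  f(-0.688496) = 5.531513
  f'(-0.688496) = 2.930043
  x_2 = -0.688496 - 5.531513/2.930043 = -2.576356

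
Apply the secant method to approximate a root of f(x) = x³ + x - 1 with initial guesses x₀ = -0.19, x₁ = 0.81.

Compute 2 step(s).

f(x) = x³ + x - 1
x₀ = -0.19, x₁ = 0.81

Secant formula: x_{n+1} = x_n - f(x_n)(x_n - x_{n-1})/(f(x_n) - f(x_{n-1}))

Iteration 1:
  f(-0.190000) = -1.196859
  f(0.810000) = 0.341441
  x_2 = 0.810000 - 0.341441×(0.810000 - (-0.190000))/(0.341441 - (-1.196859))
       = 0.588040
Iteration 2:
  f(0.810000) = 0.341441
  f(0.588040) = -0.208621
  x_3 = 0.588040 - (-0.208621)×(0.588040 - 0.810000)/(-0.208621 - 0.341441)
       = 0.672222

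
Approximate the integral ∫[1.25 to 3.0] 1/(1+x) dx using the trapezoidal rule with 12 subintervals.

f(x) = 1/(1+x)
a = 1.25, b = 3.0, n = 12
h = (b - a)/n = 0.145833

Trapezoidal rule: (h/2)[f(x₀) + 2f(x₁) + 2f(x₂) + ... + f(xₙ)]

x_0 = 1.2500, f(x_0) = 0.444444, coefficient = 1
x_1 = 1.3958, f(x_1) = 0.417391, coefficient = 2
x_2 = 1.5417, f(x_2) = 0.393443, coefficient = 2
x_3 = 1.6875, f(x_3) = 0.372093, coefficient = 2
x_4 = 1.8333, f(x_4) = 0.352941, coefficient = 2
x_5 = 1.9792, f(x_5) = 0.335664, coefficient = 2
x_6 = 2.1250, f(x_6) = 0.320000, coefficient = 2
x_7 = 2.2708, f(x_7) = 0.305732, coefficient = 2
x_8 = 2.4167, f(x_8) = 0.292683, coefficient = 2
x_9 = 2.5625, f(x_9) = 0.280702, coefficient = 2
x_10 = 2.7083, f(x_10) = 0.269663, coefficient = 2
x_11 = 2.8542, f(x_11) = 0.259459, coefficient = 2
x_12 = 3.0000, f(x_12) = 0.250000, coefficient = 1

I ≈ (0.145833/2) × 7.893988 = 0.575603
Exact value: 0.575364
Error: 0.000239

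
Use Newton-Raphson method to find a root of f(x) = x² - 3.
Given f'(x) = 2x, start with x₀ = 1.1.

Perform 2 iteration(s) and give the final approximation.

f(x) = x² - 3
f'(x) = 2x
x₀ = 1.1

Newton-Raphson formula: x_{n+1} = x_n - f(x_n)/f'(x_n)

Iteration 1:
  f(1.100000) = -1.790000
  f'(1.100000) = 2.200000
  x_1 = 1.100000 - (-1.790000)/2.200000 = 1.913636
Iteration 2:
  f(1.913636) = 0.662004
  f'(1.913636) = 3.827273
  x_2 = 1.913636 - 0.662004/3.827273 = 1.740666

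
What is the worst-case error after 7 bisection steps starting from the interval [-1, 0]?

Bisection error bound: |error| ≤ (b-a)/2^n
|error| ≤ (0 - (-1))/2^7 = 1/2^7
|error| ≤ 0.0078125000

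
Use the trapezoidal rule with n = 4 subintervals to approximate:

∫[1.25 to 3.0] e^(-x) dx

f(x) = e^(-x)
a = 1.25, b = 3.0, n = 4
h = (b - a)/n = 0.437500

Trapezoidal rule: (h/2)[f(x₀) + 2f(x₁) + 2f(x₂) + ... + f(xₙ)]

x_0 = 1.2500, f(x_0) = 0.286505, coefficient = 1
x_1 = 1.6875, f(x_1) = 0.184981, coefficient = 2
x_2 = 2.1250, f(x_2) = 0.119433, coefficient = 2
x_3 = 2.5625, f(x_3) = 0.077112, coefficient = 2
x_4 = 3.0000, f(x_4) = 0.049787, coefficient = 1

I ≈ (0.437500/2) × 1.099344 = 0.240482
Exact value: 0.236718
Error: 0.003764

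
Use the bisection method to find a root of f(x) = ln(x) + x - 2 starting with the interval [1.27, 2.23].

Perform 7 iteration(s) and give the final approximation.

f(x) = ln(x) + x - 2
Initial interval: [1.27, 2.23]

Iteration 1:
  c_1 = (1.270000 + 2.230000)/2 = 1.750000
  f(c_1) = f(1.750000) = 0.309616
  f(a) × f(c) < 0, new interval: [1.270000, 1.750000]
Iteration 2:
  c_2 = (1.270000 + 1.750000)/2 = 1.510000
  f(c_2) = f(1.510000) = -0.077890
  f(a) × f(c) ≥ 0, new interval: [1.510000, 1.750000]
Iteration 3:
  c_3 = (1.510000 + 1.750000)/2 = 1.630000
  f(c_3) = f(1.630000) = 0.118580
  f(a) × f(c) < 0, new interval: [1.510000, 1.630000]
Iteration 4:
  c_4 = (1.510000 + 1.630000)/2 = 1.570000
  f(c_4) = f(1.570000) = 0.021076
  f(a) × f(c) < 0, new interval: [1.510000, 1.570000]
Iteration 5:
  c_5 = (1.510000 + 1.570000)/2 = 1.540000
  f(c_5) = f(1.540000) = -0.028218
  f(a) × f(c) ≥ 0, new interval: [1.540000, 1.570000]
Iteration 6:
  c_6 = (1.540000 + 1.570000)/2 = 1.555000
  f(c_6) = f(1.555000) = -0.003524
  f(a) × f(c) ≥ 0, new interval: [1.555000, 1.570000]
Iteration 7:
  c_7 = (1.555000 + 1.570000)/2 = 1.562500
  f(c_7) = f(1.562500) = 0.008787
  f(a) × f(c) < 0, new interval: [1.555000, 1.562500]

After 7 iteration(s), the approximation is c_7 = 1.562500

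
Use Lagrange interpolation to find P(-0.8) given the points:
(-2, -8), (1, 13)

Lagrange interpolation formula:
P(x) = Σ yᵢ × Lᵢ(x)
where Lᵢ(x) = Π_{j≠i} (x - xⱼ)/(xᵢ - xⱼ)

L_0(-0.8) = (-0.8 - 1)/(-2 - 1) = 0.600000
L_1(-0.8) = (-0.8 - (-2))/(1 - (-2)) = 0.400000

P(-0.8) = (-8)×L_0(-0.8) + 13×L_1(-0.8)
P(-0.8) = 0.400000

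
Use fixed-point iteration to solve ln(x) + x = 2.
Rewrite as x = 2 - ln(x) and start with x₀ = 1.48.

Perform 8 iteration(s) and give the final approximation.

Equation: ln(x) + x = 2
Fixed-point form: x = 2 - ln(x)
x₀ = 1.48

x_1 = g(1.480000) = 1.607958
x_2 = g(1.607958) = 1.525035
x_3 = g(1.525035) = 1.577983
x_4 = g(1.577983) = 1.543853
x_5 = g(1.543853) = 1.565719
x_6 = g(1.565719) = 1.551655
x_7 = g(1.551655) = 1.560678
x_8 = g(1.560678) = 1.554880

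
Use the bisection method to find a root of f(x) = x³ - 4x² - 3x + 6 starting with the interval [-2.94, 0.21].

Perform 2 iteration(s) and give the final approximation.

f(x) = x³ - 4x² - 3x + 6
Initial interval: [-2.94, 0.21]

Iteration 1:
  c_1 = (-2.940000 + 0.210000)/2 = -1.365000
  f(c_1) = f(-1.365000) = 0.098798
  f(a) × f(c) < 0, new interval: [-2.940000, -1.365000]
Iteration 2:
  c_2 = (-2.940000 + (-1.365000))/2 = -2.152500
  f(c_2) = f(-2.152500) = -16.048609
  f(a) × f(c) ≥ 0, new interval: [-2.152500, -1.365000]

After 2 iteration(s), the approximation is c_2 = -2.152500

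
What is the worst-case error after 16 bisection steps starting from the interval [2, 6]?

Bisection error bound: |error| ≤ (b-a)/2^n
|error| ≤ (6 - 2)/2^16 = 4/2^16
|error| ≤ 0.0000610352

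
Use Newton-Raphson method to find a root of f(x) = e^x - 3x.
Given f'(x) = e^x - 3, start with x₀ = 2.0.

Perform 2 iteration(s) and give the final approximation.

f(x) = e^x - 3x
f'(x) = e^x - 3
x₀ = 2.0

Newton-Raphson formula: x_{n+1} = x_n - f(x_n)/f'(x_n)

Iteration 1:
  f(2.000000) = 1.389056
  f'(2.000000) = 4.389056
  x_1 = 2.000000 - 1.389056/4.389056 = 1.683518
Iteration 2:
  f(1.683518) = 0.333912
  f'(1.683518) = 2.384467
  x_2 = 1.683518 - 0.333912/2.384467 = 1.543482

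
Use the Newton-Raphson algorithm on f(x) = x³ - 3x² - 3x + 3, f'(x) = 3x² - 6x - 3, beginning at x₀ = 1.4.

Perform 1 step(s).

f(x) = x³ - 3x² - 3x + 3
f'(x) = 3x² - 6x - 3
x₀ = 1.4

Newton-Raphson formula: x_{n+1} = x_n - f(x_n)/f'(x_n)

Iteration 1:
  f(1.400000) = -4.336000
  f'(1.400000) = -5.520000
  x_1 = 1.400000 - (-4.336000)/(-5.520000) = 0.614493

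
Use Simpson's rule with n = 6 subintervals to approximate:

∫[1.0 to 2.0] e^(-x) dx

f(x) = e^(-x)
a = 1.0, b = 2.0, n = 6
h = (b - a)/n = 0.166667

Simpson's rule: (h/3)[f(x₀) + 4f(x₁) + 2f(x₂) + ... + f(xₙ)]

x_0 = 1.0000, f(x_0) = 0.367879, coefficient = 1
x_1 = 1.1667, f(x_1) = 0.311403, coefficient = 4
x_2 = 1.3333, f(x_2) = 0.263597, coefficient = 2
x_3 = 1.5000, f(x_3) = 0.223130, coefficient = 4
x_4 = 1.6667, f(x_4) = 0.188876, coefficient = 2
x_5 = 1.8333, f(x_5) = 0.159880, coefficient = 4
x_6 = 2.0000, f(x_6) = 0.135335, coefficient = 1

I ≈ (0.166667/3) × 4.185813 = 0.232545
Exact value: 0.232544
Error: 0.000001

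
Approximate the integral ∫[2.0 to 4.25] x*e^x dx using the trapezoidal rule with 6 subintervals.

f(x) = x*e^x
a = 2.0, b = 4.25, n = 6
h = (b - a)/n = 0.375000

Trapezoidal rule: (h/2)[f(x₀) + 2f(x₁) + 2f(x₂) + ... + f(xₙ)]

x_0 = 2.0000, f(x_0) = 14.778112, coefficient = 1
x_1 = 2.3750, f(x_1) = 25.533656, coefficient = 2
x_2 = 2.7500, f(x_2) = 43.017238, coefficient = 2
x_3 = 3.1250, f(x_3) = 71.124672, coefficient = 2
x_4 = 3.5000, f(x_4) = 115.904082, coefficient = 2
x_5 = 3.8750, f(x_5) = 186.707956, coefficient = 2
x_6 = 4.2500, f(x_6) = 297.948002, coefficient = 1

I ≈ (0.375000/2) × 1197.301322 = 224.493998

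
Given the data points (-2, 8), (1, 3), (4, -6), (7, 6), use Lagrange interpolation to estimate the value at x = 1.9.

Lagrange interpolation formula:
P(x) = Σ yᵢ × Lᵢ(x)
where Lᵢ(x) = Π_{j≠i} (x - xⱼ)/(xᵢ - xⱼ)

L_0(1.9) = (1.9 - 1)/(-2 - 1) × (1.9 - 4)/(-2 - 4) × (1.9 - 7)/(-2 - 7) = -0.059500
L_1(1.9) = (1.9 - (-2))/(1 - (-2)) × (1.9 - 4)/(1 - 4) × (1.9 - 7)/(1 - 7) = 0.773500
L_2(1.9) = (1.9 - (-2))/(4 - (-2)) × (1.9 - 1)/(4 - 1) × (1.9 - 7)/(4 - 7) = 0.331500
L_3(1.9) = (1.9 - (-2))/(7 - (-2)) × (1.9 - 1)/(7 - 1) × (1.9 - 4)/(7 - 4) = -0.045500

P(1.9) = 8×L_0(1.9) + 3×L_1(1.9) + (-6)×L_2(1.9) + 6×L_3(1.9)
P(1.9) = -0.417500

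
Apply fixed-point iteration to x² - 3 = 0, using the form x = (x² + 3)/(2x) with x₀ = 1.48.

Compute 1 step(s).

Equation: x² - 3 = 0
Fixed-point form: x = (x² + 3)/(2x)
x₀ = 1.48

x_1 = g(1.480000) = 1.753514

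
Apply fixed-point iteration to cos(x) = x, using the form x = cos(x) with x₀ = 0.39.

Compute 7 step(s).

Equation: cos(x) = x
Fixed-point form: x = cos(x)
x₀ = 0.39

x_1 = g(0.390000) = 0.924909
x_2 = g(0.924909) = 0.601907
x_3 = g(0.601907) = 0.824257
x_4 = g(0.824257) = 0.679102
x_5 = g(0.679102) = 0.778137
x_6 = g(0.778137) = 0.712223
x_7 = g(0.712223) = 0.756911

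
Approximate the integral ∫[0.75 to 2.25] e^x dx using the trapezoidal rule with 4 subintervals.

f(x) = e^x
a = 0.75, b = 2.25, n = 4
h = (b - a)/n = 0.375000

Trapezoidal rule: (h/2)[f(x₀) + 2f(x₁) + 2f(x₂) + ... + f(xₙ)]

x_0 = 0.7500, f(x_0) = 2.117000, coefficient = 1
x_1 = 1.1250, f(x_1) = 3.080217, coefficient = 2
x_2 = 1.5000, f(x_2) = 4.481689, coefficient = 2
x_3 = 1.8750, f(x_3) = 6.520819, coefficient = 2
x_4 = 2.2500, f(x_4) = 9.487736, coefficient = 1

I ≈ (0.375000/2) × 39.770186 = 7.456910
Exact value: 7.370736
Error: 0.086174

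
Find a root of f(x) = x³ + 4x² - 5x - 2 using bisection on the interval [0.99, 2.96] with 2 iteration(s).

f(x) = x³ + 4x² - 5x - 2
Initial interval: [0.99, 2.96]

Iteration 1:
  c_1 = (0.990000 + 2.960000)/2 = 1.975000
  f(c_1) = f(1.975000) = 11.431234
  f(a) × f(c) < 0, new interval: [0.990000, 1.975000]
Iteration 2:
  c_2 = (0.990000 + 1.975000)/2 = 1.482500
  f(c_2) = f(1.482500) = 2.636973
  f(a) × f(c) < 0, new interval: [0.990000, 1.482500]

After 2 iteration(s), the approximation is c_2 = 1.482500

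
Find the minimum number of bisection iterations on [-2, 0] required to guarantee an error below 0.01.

We need (b-a)/2^n ≤ 0.01
(0 - (-2))/2^n ≤ 0.01
2/2^n ≤ 0.01
2^n ≥ 200
n ≥ log₂(200) = 7.64
n ≥ 8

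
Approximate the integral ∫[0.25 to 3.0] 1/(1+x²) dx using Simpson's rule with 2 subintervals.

f(x) = 1/(1+x²)
a = 0.25, b = 3.0, n = 2
h = (b - a)/n = 1.375000

Simpson's rule: (h/3)[f(x₀) + 4f(x₁) + 2f(x₂) + ... + f(xₙ)]

x_0 = 0.2500, f(x_0) = 0.941176, coefficient = 1
x_1 = 1.6250, f(x_1) = 0.274678, coefficient = 4
x_2 = 3.0000, f(x_2) = 0.100000, coefficient = 1

I ≈ (1.375000/3) × 2.139889 = 0.980782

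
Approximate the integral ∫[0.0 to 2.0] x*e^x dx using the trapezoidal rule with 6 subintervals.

f(x) = x*e^x
a = 0.0, b = 2.0, n = 6
h = (b - a)/n = 0.333333

Trapezoidal rule: (h/2)[f(x₀) + 2f(x₁) + 2f(x₂) + ... + f(xₙ)]

x_0 = 0.0000, f(x_0) = 0.000000, coefficient = 1
x_1 = 0.3333, f(x_1) = 0.465204, coefficient = 2
x_2 = 0.6667, f(x_2) = 1.298489, coefficient = 2
x_3 = 1.0000, f(x_3) = 2.718282, coefficient = 2
x_4 = 1.3333, f(x_4) = 5.058224, coefficient = 2
x_5 = 1.6667, f(x_5) = 8.824150, coefficient = 2
x_6 = 2.0000, f(x_6) = 14.778112, coefficient = 1

I ≈ (0.333333/2) × 51.506811 = 8.584468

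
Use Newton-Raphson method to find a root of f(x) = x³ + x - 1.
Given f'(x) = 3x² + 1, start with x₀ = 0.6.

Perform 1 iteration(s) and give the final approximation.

f(x) = x³ + x - 1
f'(x) = 3x² + 1
x₀ = 0.6

Newton-Raphson formula: x_{n+1} = x_n - f(x_n)/f'(x_n)

Iteration 1:
  f(0.600000) = -0.184000
  f'(0.600000) = 2.080000
  x_1 = 0.600000 - (-0.184000)/2.080000 = 0.688462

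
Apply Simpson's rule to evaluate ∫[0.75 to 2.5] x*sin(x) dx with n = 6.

f(x) = x*sin(x)
a = 0.75, b = 2.5, n = 6
h = (b - a)/n = 0.291667

Simpson's rule: (h/3)[f(x₀) + 4f(x₁) + 2f(x₂) + ... + f(xₙ)]

x_0 = 0.7500, f(x_0) = 0.511229, coefficient = 1
x_1 = 1.0417, f(x_1) = 0.899215, coefficient = 4
x_2 = 1.3333, f(x_2) = 1.295917, coefficient = 2
x_3 = 1.6250, f(x_3) = 1.622613, coefficient = 4
x_4 = 1.9167, f(x_4) = 1.803163, coefficient = 2
x_5 = 2.2083, f(x_5) = 1.774538, coefficient = 4
x_6 = 2.5000, f(x_6) = 1.496180, coefficient = 1

I ≈ (0.291667/3) × 25.391036 = 2.468573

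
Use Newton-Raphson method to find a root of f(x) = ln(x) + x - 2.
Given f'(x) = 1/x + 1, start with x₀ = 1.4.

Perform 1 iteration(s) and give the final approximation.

f(x) = ln(x) + x - 2
f'(x) = 1/x + 1
x₀ = 1.4

Newton-Raphson formula: x_{n+1} = x_n - f(x_n)/f'(x_n)

Iteration 1:
  f(1.400000) = -0.263528
  f'(1.400000) = 1.714286
  x_1 = 1.400000 - (-0.263528)/1.714286 = 1.553725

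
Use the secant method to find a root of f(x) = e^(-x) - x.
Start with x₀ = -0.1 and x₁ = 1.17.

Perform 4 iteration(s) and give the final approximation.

f(x) = e^(-x) - x
x₀ = -0.1, x₁ = 1.17

Secant formula: x_{n+1} = x_n - f(x_n)(x_n - x_{n-1})/(f(x_n) - f(x_{n-1}))

Iteration 1:
  f(-0.100000) = 1.205171
  f(1.170000) = -0.859633
  x_2 = 1.170000 - (-0.859633)×(1.170000 - (-0.100000))/(-0.859633 - 1.205171)
       = 0.641265
Iteration 2:
  f(1.170000) = -0.859633
  f(0.641265) = -0.114639
  x_3 = 0.641265 - (-0.114639)×(0.641265 - 1.170000)/(-0.114639 - (-0.859633))
       = 0.559904
Iteration 3:
  f(0.641265) = -0.114639
  f(0.559904) = 0.011361
  x_4 = 0.559904 - 0.011361×(0.559904 - 0.641265)/(0.011361 - (-0.114639))
       = 0.567239
Iteration 4:
  f(0.559904) = 0.011361
  f(0.567239) = -0.000151
  x_5 = 0.567239 - (-0.000151)×(0.567239 - 0.559904)/(-0.000151 - 0.011361)
       = 0.567143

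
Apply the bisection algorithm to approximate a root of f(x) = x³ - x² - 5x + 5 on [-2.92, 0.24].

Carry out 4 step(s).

f(x) = x³ - x² - 5x + 5
Initial interval: [-2.92, 0.24]

Iteration 1:
  c_1 = (-2.920000 + 0.240000)/2 = -1.340000
  f(c_1) = f(-1.340000) = 7.498296
  f(a) × f(c) < 0, new interval: [-2.920000, -1.340000]
Iteration 2:
  c_2 = (-2.920000 + (-1.340000))/2 = -2.130000
  f(c_2) = f(-2.130000) = 1.449503
  f(a) × f(c) < 0, new interval: [-2.920000, -2.130000]
Iteration 3:
  c_3 = (-2.920000 + (-2.130000))/2 = -2.525000
  f(c_3) = f(-2.525000) = -4.849078
  f(a) × f(c) ≥ 0, new interval: [-2.525000, -2.130000]
Iteration 4:
  c_4 = (-2.525000 + (-2.130000))/2 = -2.327500
  f(c_4) = f(-2.327500) = -1.388420
  f(a) × f(c) ≥ 0, new interval: [-2.327500, -2.130000]

After 4 iteration(s), the approximation is c_4 = -2.327500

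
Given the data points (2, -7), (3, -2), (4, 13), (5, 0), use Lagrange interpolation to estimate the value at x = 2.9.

Lagrange interpolation formula:
P(x) = Σ yᵢ × Lᵢ(x)
where Lᵢ(x) = Π_{j≠i} (x - xⱼ)/(xᵢ - xⱼ)

L_0(2.9) = (2.9 - 3)/(2 - 3) × (2.9 - 4)/(2 - 4) × (2.9 - 5)/(2 - 5) = 0.038500
L_1(2.9) = (2.9 - 2)/(3 - 2) × (2.9 - 4)/(3 - 4) × (2.9 - 5)/(3 - 5) = 1.039500
L_2(2.9) = (2.9 - 2)/(4 - 2) × (2.9 - 3)/(4 - 3) × (2.9 - 5)/(4 - 5) = -0.094500
L_3(2.9) = (2.9 - 2)/(5 - 2) × (2.9 - 3)/(5 - 3) × (2.9 - 4)/(5 - 4) = 0.016500

P(2.9) = (-7)×L_0(2.9) + (-2)×L_1(2.9) + 13×L_2(2.9) + 0×L_3(2.9)
P(2.9) = -3.577000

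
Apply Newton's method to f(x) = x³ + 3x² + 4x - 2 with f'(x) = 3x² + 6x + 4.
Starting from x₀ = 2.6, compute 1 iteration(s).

f(x) = x³ + 3x² + 4x - 2
f'(x) = 3x² + 6x + 4
x₀ = 2.6

Newton-Raphson formula: x_{n+1} = x_n - f(x_n)/f'(x_n)

Iteration 1:
  f(2.600000) = 46.256000
  f'(2.600000) = 39.880000
  x_1 = 2.600000 - 46.256000/39.880000 = 1.440120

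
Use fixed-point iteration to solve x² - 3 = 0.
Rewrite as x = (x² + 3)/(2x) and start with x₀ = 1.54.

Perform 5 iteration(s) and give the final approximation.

Equation: x² - 3 = 0
Fixed-point form: x = (x² + 3)/(2x)
x₀ = 1.54

x_1 = g(1.540000) = 1.744026
x_2 = g(1.744026) = 1.732092
x_3 = g(1.732092) = 1.732051
x_4 = g(1.732051) = 1.732051
x_5 = g(1.732051) = 1.732051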